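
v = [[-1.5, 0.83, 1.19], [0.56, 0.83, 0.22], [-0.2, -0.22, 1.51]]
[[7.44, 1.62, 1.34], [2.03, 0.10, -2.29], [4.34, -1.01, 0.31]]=v@ [[-1.18, -1.05, -1.88],[2.43, 1.00, -1.42],[3.07, -0.66, -0.25]]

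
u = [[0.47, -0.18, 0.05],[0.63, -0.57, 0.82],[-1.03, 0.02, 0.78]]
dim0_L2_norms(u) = [1.3, 0.6, 1.13]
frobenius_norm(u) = 1.82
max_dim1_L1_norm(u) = 2.02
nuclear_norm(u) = 2.58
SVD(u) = [[-0.34, -0.16, 0.93], [-0.37, -0.89, -0.29], [0.87, -0.44, 0.25]] @ diag([1.36243984385615, 1.2097308705445873, 0.0029820671796771613]) @ [[-0.94, 0.21, 0.26], [-0.15, 0.43, -0.89], [0.30, 0.88, 0.38]]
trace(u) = 0.68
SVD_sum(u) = [[0.44, -0.10, -0.12], [0.47, -0.1, -0.13], [-1.11, 0.25, 0.31]] + [[0.03, -0.08, 0.17], [0.16, -0.46, 0.95], [0.08, -0.23, 0.47]] + [[0.00, 0.00, 0.00], [-0.0, -0.0, -0.00], [0.0, 0.0, 0.00]]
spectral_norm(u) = 1.36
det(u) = -0.00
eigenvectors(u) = [[0.23, 0.31, -0.09], [0.95, 0.87, 0.46], [0.21, 0.39, 0.88]]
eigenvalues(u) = [-0.24, 0.02, 0.89]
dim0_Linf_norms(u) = [1.03, 0.57, 0.82]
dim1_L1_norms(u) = [0.7, 2.02, 1.83]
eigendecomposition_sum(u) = [[0.29,  -0.15,  0.11],  [1.20,  -0.62,  0.44],  [0.27,  -0.14,  0.1]] + [[0.05, -0.01, 0.01], [0.13, -0.04, 0.03], [0.06, -0.02, 0.02]] + [[0.14, -0.02, -0.07], [-0.7, 0.09, 0.34], [-1.36, 0.18, 0.67]]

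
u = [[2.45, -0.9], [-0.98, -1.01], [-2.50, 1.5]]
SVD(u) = [[-0.66,0.12],[0.13,-0.96],[0.74,0.27]] @ diag([3.923296535142638, 1.3786748337943109]) @ [[-0.92, 0.4], [0.4, 0.92]]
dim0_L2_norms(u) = [3.63, 2.02]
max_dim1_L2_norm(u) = 2.92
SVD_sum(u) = [[2.39, -1.05], [-0.45, 0.20], [-2.65, 1.16]] + [[0.06, 0.15], [-0.53, -1.21], [0.15, 0.34]]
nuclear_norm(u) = 5.30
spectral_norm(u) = 3.92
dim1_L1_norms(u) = [3.35, 1.99, 4.0]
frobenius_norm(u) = 4.16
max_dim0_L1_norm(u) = 5.93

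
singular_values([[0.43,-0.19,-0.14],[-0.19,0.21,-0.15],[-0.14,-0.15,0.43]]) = [0.57, 0.49, 0.01]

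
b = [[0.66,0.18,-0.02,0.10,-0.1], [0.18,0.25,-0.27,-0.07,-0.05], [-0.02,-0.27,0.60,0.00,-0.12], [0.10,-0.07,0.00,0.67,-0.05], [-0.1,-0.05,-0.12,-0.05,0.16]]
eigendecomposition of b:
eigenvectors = [[0.12, -0.34, 0.54, -0.69, 0.32], [-0.71, 0.49, 0.08, -0.43, -0.26], [-0.43, 0.07, 0.47, 0.52, 0.56], [-0.13, 0.06, -0.66, -0.25, 0.69], [-0.53, -0.80, -0.19, 0.06, -0.20]]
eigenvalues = [0.01, 0.16, 0.58, 0.83, 0.76]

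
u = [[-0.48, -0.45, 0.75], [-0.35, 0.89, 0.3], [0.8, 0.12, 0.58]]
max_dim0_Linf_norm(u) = 0.89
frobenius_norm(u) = 1.73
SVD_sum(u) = [[-0.02, -0.50, 0.02], [0.03, 0.86, -0.04], [0.00, 0.12, -0.01]] + [[-0.6, 0.03, 0.14], [-0.43, 0.02, 0.10], [0.63, -0.03, -0.14]] + [[0.14, 0.02, 0.59], [0.06, 0.01, 0.24], [0.17, 0.03, 0.73]]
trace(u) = 0.99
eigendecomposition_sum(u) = [[-0.74+0.00j, (-0.2+0j), (0.39-0j)], [(-0.2+0j), (-0.05+0j), (0.1-0j)], [0.39-0.00j, (0.11-0j), -0.21+0.00j]] + [[(0.13+0.02j), -0.12+0.22j, (0.18+0.15j)], [(-0.08-0.23j), (0.47+0.03j), (0.1-0.42j)], [(0.21-0.09j), (0.01+0.43j), 0.39+0.06j]] + [[0.13-0.02j, (-0.12-0.22j), (0.18-0.15j)], [-0.08+0.23j, 0.47-0.03j, 0.10+0.42j], [(0.21+0.09j), (0.01-0.43j), (0.39-0.06j)]]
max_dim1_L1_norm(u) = 1.68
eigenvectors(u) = [[(-0.86+0j), -0.16+0.33j, -0.16-0.33j], [-0.23+0.00j, 0.68+0.00j, 0.68-0.00j], [(0.45+0j), (0.05+0.63j), 0.05-0.63j]]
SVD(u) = [[-0.50, -0.62, 0.61], [0.86, -0.45, 0.25], [0.12, 0.65, 0.75]] @ diag([1.0045190868695804, 0.9965470702301454, 0.9943014336359057]) @ [[0.03, 1.0, -0.05],  [0.97, -0.04, -0.22],  [0.22, 0.04, 0.97]]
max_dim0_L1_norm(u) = 1.63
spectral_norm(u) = 1.00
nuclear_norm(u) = 3.00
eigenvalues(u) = [(-1+0j), (0.99+0.11j), (0.99-0.11j)]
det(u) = -1.00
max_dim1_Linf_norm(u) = 0.89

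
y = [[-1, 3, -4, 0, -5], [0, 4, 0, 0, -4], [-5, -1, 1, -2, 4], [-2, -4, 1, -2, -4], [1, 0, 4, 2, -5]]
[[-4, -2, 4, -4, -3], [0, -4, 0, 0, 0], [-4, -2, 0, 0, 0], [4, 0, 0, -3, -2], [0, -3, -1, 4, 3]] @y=[[-11, -8, 4, -6, 75], [0, -16, 0, 0, 16], [4, -20, 16, 0, 28], [0, 24, -27, 2, 2], [0, -27, 15, 0, -23]]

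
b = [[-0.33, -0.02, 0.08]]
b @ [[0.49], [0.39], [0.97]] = [[-0.09]]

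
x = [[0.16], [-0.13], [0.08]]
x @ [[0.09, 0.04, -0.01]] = [[0.01,  0.01,  -0.0], [-0.01,  -0.01,  0.00], [0.01,  0.0,  -0.0]]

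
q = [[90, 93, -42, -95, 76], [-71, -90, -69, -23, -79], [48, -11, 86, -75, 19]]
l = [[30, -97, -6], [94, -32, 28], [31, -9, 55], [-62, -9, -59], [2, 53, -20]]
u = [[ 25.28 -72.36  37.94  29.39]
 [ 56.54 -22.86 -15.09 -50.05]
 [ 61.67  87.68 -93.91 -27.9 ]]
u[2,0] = 61.67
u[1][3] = -50.05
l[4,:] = [2, 53, -20]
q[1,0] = -71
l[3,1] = -9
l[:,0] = [30, 94, 31, -62, 2]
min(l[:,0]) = -62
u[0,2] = 37.94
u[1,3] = -50.05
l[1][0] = 94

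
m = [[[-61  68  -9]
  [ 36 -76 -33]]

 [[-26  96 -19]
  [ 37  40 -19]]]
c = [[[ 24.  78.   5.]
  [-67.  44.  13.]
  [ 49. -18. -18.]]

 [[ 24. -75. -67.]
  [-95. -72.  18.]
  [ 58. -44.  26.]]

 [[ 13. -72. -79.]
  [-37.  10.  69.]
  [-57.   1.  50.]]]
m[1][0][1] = 96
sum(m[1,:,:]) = 109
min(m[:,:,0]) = -61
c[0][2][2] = -18.0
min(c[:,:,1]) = -75.0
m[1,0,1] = 96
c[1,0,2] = -67.0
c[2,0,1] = -72.0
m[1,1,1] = 40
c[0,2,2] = -18.0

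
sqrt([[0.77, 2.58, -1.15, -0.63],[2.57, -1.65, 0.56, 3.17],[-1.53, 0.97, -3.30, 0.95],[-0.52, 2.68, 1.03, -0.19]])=[[1.17+0.43j,(0.55-0.68j),(-0.23+0.42j),(-0.02+0.37j)], [(0.56-0.69j),0.73+1.29j,0.08-0.17j,(0.68-0.92j)], [(-0.27+0.52j),0.08-0.27j,(0.14+1.75j),0.32-0.40j], [-0.04+0.31j,(0.6-0.79j),(0.27-0.38j),0.92+0.73j]]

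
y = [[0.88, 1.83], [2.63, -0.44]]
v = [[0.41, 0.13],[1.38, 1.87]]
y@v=[[2.89, 3.54], [0.47, -0.48]]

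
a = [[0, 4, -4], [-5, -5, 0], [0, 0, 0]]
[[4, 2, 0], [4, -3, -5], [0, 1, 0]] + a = [[4, 6, -4], [-1, -8, -5], [0, 1, 0]]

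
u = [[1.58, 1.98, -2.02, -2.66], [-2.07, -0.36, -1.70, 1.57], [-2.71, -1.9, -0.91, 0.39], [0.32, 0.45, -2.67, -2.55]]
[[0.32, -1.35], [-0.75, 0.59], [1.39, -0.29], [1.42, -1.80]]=u @ [[-0.20,-0.15], [-0.65,0.36], [0.09,0.23], [-0.79,0.51]]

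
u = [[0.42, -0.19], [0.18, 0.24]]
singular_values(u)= [0.47, 0.29]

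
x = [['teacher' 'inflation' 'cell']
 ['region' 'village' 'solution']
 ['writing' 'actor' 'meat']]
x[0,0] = 'teacher'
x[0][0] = 'teacher'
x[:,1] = ['inflation', 'village', 'actor']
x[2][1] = 'actor'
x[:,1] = ['inflation', 'village', 'actor']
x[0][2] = 'cell'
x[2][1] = 'actor'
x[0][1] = 'inflation'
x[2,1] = 'actor'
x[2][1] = 'actor'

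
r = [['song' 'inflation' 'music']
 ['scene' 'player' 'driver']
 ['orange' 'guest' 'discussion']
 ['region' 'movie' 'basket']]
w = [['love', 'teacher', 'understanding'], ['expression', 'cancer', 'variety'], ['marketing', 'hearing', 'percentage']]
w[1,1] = 'cancer'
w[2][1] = 'hearing'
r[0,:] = ['song', 'inflation', 'music']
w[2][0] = 'marketing'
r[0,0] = 'song'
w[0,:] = ['love', 'teacher', 'understanding']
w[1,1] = 'cancer'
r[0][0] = 'song'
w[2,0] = 'marketing'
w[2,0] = 'marketing'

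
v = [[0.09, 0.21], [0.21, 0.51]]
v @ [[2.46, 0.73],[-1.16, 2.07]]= [[-0.02,0.5], [-0.08,1.21]]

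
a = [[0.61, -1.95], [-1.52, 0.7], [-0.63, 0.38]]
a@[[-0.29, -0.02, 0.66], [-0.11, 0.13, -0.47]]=[[0.04, -0.27, 1.32], [0.36, 0.12, -1.33], [0.14, 0.06, -0.59]]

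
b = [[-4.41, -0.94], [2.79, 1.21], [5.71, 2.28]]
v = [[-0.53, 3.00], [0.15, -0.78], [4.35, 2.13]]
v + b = [[-4.94, 2.06], [2.94, 0.43], [10.06, 4.41]]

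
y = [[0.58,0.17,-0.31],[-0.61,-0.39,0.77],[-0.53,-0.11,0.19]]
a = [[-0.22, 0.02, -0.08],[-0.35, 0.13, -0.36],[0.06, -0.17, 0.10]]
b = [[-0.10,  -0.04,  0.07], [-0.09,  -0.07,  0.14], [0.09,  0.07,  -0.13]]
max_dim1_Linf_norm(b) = 0.14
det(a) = 0.01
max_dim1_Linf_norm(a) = 0.36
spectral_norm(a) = 0.58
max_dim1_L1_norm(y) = 1.77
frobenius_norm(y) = 1.38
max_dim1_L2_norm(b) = 0.18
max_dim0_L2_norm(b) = 0.2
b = a @ y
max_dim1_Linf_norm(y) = 0.77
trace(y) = 0.38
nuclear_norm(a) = 0.81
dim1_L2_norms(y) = [0.68, 1.06, 0.57]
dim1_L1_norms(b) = [0.21, 0.3, 0.29]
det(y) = -0.00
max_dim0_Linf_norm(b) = 0.14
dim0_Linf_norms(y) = [0.61, 0.39, 0.77]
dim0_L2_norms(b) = [0.16, 0.11, 0.2]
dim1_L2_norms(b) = [0.13, 0.18, 0.17]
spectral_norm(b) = 0.28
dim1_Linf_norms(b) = [0.1, 0.14, 0.13]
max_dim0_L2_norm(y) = 0.99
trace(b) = -0.30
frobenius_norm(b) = 0.28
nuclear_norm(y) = 1.67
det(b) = 0.00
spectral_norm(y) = 1.34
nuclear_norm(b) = 0.32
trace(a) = 0.01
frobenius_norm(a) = 0.61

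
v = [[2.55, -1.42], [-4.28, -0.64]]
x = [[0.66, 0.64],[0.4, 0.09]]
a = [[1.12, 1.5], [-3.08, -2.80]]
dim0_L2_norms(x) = [0.77, 0.65]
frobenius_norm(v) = 5.22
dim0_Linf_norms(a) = [3.08, 2.8]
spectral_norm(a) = 4.55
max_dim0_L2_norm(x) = 0.77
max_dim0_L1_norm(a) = 4.3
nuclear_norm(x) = 1.19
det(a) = 1.48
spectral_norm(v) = 4.99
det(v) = -7.71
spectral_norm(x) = 0.99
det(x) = -0.20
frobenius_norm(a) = 4.56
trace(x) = 0.75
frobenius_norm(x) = 1.01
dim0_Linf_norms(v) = [4.28, 1.42]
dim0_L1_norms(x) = [1.06, 0.73]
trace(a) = -1.68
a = v @ x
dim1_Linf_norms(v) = [2.55, 4.28]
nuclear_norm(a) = 4.88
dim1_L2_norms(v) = [2.92, 4.33]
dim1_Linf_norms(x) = [0.66, 0.4]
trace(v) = 1.91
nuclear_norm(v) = 6.53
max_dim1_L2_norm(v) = 4.33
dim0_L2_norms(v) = [4.98, 1.56]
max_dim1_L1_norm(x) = 1.3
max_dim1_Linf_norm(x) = 0.66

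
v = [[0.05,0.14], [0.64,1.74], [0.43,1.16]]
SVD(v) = [[-0.07, -0.5],  [-0.83, -0.45],  [-0.55, 0.74]] @ diag([2.233783994366482, 0.0030110649486625378]) @ [[-0.35,-0.94], [0.94,-0.35]]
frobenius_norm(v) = 2.23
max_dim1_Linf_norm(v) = 1.74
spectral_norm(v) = 2.23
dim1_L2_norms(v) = [0.15, 1.85, 1.24]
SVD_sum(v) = [[0.05, 0.14], [0.64, 1.74], [0.43, 1.16]] + [[-0.0, 0.0], [-0.0, 0.0], [0.0, -0.0]]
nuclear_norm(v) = 2.24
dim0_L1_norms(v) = [1.12, 3.04]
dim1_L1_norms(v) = [0.19, 2.38, 1.59]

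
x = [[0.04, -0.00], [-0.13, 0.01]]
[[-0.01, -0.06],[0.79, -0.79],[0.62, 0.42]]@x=[[0.01,  -0.0],[0.13,  -0.01],[-0.03,  0.0]]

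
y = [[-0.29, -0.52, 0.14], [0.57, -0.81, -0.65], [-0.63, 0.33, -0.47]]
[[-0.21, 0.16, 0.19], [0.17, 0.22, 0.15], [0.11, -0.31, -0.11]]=y@[[0.19, 0.15, -0.06], [0.20, -0.34, -0.31], [-0.34, 0.21, 0.1]]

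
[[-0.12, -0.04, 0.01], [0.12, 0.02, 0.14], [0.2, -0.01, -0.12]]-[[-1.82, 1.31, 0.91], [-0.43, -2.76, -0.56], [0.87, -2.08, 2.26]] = [[1.7, -1.35, -0.9], [0.55, 2.78, 0.70], [-0.67, 2.07, -2.38]]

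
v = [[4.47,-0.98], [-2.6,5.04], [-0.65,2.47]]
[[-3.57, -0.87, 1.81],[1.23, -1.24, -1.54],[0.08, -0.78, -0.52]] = v@ [[-0.84, -0.28, 0.38], [-0.19, -0.39, -0.11]]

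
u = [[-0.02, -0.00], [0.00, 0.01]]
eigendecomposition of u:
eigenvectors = [[1.00, 0.0],[0.00, 1.0]]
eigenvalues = [-0.02, 0.01]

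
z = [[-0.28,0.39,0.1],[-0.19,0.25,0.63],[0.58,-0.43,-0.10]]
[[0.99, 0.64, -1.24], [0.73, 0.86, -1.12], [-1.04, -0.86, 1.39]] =z @ [[0.21, -0.59, 0.14], [2.66, 1.02, -2.92], [0.16, 0.79, -0.58]]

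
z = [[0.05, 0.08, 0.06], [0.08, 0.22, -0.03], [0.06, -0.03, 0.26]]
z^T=[[0.05, 0.08, 0.06], [0.08, 0.22, -0.03], [0.06, -0.03, 0.26]]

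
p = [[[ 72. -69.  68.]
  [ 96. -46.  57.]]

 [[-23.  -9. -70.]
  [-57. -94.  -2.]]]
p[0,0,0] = 72.0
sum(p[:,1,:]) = -46.0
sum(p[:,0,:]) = -31.0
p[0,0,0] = 72.0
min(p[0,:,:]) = -69.0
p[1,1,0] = -57.0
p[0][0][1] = -69.0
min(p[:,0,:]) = -70.0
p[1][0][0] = -23.0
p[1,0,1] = -9.0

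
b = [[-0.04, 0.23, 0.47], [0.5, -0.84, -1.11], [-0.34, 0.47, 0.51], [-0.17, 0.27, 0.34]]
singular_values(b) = [1.8, 0.2, 0.0]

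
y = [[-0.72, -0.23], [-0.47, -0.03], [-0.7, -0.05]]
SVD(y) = [[-0.67,0.75], [-0.42,-0.39], [-0.62,-0.54]] @ diag([1.125771965758706, 0.13504621842827932]) @ [[0.98, 0.17],[0.17, -0.98]]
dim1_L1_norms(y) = [0.95, 0.5, 0.75]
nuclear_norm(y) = 1.26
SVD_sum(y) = [[-0.74, -0.13], [-0.46, -0.08], [-0.69, -0.12]] + [[0.02, -0.1], [-0.01, 0.05], [-0.01, 0.07]]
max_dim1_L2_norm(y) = 0.76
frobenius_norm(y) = 1.13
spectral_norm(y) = 1.13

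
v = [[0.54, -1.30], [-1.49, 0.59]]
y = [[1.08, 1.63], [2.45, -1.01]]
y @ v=[[-1.85, -0.44], [2.83, -3.78]]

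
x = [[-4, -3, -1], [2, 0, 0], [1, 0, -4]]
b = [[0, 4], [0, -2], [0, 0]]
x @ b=[[0, -10], [0, 8], [0, 4]]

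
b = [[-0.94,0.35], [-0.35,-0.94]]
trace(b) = -1.88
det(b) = 1.01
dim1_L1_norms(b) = [1.29, 1.29]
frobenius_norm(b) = 1.42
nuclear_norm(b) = 2.01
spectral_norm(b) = 1.00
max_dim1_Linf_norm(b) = 0.94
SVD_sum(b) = [[-0.94, 0.00],[-0.35, 0.0]] + [[0.0, 0.35],[0.00, -0.94]]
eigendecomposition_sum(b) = [[-0.47+0.18j,0.18+0.47j], [-0.18-0.47j,(-0.47+0.18j)]] + [[-0.47-0.18j, 0.18-0.47j], [(-0.18+0.47j), (-0.47-0.18j)]]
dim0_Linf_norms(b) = [0.94, 0.94]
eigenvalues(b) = [(-0.94+0.35j), (-0.94-0.35j)]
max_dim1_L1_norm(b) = 1.29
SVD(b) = [[-0.94,-0.35], [-0.35,0.94]] @ diag([1.003045362882457, 1.003045362882457]) @ [[1.00, 0.0], [-0.00, -1.0]]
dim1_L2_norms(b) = [1.0, 1.0]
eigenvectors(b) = [[0.71+0.00j, (0.71-0j)], [0.71j, 0.00-0.71j]]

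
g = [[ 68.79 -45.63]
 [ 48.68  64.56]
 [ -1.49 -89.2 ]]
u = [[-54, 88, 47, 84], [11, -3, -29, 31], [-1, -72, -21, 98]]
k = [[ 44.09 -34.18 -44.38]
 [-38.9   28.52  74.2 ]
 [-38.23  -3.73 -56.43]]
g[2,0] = -1.49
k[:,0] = [44.09, -38.9, -38.23]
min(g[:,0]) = -1.49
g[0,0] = 68.79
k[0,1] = -34.18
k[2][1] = -3.73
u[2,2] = -21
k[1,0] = -38.9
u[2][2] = -21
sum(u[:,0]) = -44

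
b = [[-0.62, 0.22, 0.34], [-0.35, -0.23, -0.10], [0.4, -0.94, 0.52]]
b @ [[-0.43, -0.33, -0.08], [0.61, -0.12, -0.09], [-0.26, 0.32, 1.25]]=[[0.31, 0.29, 0.45], [0.04, 0.11, -0.08], [-0.88, 0.15, 0.7]]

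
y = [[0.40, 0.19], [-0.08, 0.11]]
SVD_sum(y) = [[0.40, 0.18],[-0.03, -0.01]] + [[-0.0, 0.01], [-0.05, 0.12]]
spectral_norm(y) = 0.44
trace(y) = 0.51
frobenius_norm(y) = 0.46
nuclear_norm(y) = 0.58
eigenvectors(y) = [[0.94, -0.65], [-0.34, 0.76]]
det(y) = 0.06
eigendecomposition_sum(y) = [[0.48, 0.41], [-0.17, -0.15]] + [[-0.08,-0.22], [0.09,0.26]]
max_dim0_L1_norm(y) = 0.48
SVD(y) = [[-1.00, 0.06], [0.06, 1.00]] @ diag([0.4436113851177785, 0.13345013673236195]) @ [[-0.91, -0.41], [-0.41, 0.91]]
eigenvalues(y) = [0.33, 0.18]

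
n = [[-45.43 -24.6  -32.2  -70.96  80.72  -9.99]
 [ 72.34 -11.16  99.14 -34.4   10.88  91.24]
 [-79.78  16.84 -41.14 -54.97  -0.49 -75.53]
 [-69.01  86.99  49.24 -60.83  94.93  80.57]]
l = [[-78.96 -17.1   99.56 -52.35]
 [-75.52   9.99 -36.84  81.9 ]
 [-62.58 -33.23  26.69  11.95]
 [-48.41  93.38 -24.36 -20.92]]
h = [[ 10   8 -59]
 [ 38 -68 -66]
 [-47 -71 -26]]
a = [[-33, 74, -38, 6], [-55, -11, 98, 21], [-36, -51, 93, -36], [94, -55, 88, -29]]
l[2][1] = -33.23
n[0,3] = -70.96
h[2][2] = -26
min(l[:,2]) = -36.84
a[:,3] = [6, 21, -36, -29]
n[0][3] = -70.96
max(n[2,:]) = 16.84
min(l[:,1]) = -33.23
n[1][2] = 99.14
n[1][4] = 10.88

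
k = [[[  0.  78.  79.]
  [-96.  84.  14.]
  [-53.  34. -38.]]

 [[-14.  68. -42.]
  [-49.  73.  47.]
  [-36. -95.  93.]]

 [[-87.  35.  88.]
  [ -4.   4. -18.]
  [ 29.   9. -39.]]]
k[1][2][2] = 93.0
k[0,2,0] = -53.0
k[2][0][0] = -87.0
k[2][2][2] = -39.0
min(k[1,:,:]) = -95.0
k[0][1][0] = -96.0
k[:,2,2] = [-38.0, 93.0, -39.0]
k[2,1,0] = -4.0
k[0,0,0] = 0.0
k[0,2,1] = 34.0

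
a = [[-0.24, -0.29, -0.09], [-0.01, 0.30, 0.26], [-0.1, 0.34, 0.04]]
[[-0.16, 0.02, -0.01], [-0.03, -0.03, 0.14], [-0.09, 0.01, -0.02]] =a@[[0.76, -0.05, -0.04], [-0.05, 0.03, -0.14], [-0.04, -0.14, 0.71]]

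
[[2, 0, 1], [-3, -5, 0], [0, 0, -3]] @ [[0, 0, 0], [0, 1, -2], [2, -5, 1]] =[[2, -5, 1], [0, -5, 10], [-6, 15, -3]]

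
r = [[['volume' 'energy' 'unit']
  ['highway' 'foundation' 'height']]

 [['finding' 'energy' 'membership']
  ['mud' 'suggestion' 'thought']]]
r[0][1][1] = 'foundation'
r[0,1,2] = 'height'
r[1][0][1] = 'energy'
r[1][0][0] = 'finding'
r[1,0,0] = 'finding'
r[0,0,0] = 'volume'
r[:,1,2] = ['height', 'thought']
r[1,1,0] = 'mud'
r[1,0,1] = 'energy'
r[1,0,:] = ['finding', 'energy', 'membership']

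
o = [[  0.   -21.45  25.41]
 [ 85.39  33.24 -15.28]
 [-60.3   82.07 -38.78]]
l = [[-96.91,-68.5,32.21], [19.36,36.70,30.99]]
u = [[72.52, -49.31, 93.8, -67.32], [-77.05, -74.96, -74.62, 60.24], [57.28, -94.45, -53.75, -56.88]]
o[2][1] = 82.07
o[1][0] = 85.39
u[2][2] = -53.75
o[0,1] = -21.45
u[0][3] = -67.32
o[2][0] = -60.3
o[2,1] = 82.07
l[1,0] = 19.36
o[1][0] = 85.39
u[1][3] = 60.24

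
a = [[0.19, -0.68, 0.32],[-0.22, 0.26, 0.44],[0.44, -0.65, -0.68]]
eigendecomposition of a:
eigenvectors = [[-0.62, -0.90, 0.9], [-0.46, 0.09, 0.36], [0.63, -0.42, 0.24]]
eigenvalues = [-0.64, 0.41, 0.0]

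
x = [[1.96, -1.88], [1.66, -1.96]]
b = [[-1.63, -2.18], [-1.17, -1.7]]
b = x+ [[-3.59, -0.30], [-2.83, 0.26]]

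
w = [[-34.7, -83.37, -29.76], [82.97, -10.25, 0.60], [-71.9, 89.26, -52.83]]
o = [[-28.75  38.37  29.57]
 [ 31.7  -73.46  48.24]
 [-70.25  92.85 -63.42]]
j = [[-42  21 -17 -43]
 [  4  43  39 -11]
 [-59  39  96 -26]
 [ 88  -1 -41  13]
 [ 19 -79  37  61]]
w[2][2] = -52.83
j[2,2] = 96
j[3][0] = 88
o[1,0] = 31.7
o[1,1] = -73.46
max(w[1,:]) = 82.97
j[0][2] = -17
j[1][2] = 39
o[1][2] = 48.24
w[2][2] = -52.83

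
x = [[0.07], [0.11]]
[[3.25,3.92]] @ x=[[0.66]]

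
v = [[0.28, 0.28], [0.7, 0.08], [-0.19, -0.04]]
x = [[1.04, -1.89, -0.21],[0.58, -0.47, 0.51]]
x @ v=[[-0.99, 0.15], [-0.26, 0.1]]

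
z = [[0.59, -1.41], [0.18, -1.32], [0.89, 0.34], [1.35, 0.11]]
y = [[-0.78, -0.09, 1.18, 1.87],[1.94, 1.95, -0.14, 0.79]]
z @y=[[-3.20,-2.80,0.89,-0.01], [-2.70,-2.59,0.4,-0.71], [-0.03,0.58,1.00,1.93], [-0.84,0.09,1.58,2.61]]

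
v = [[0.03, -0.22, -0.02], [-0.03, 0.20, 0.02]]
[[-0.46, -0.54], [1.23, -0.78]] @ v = [[0.00, -0.01, -0.0], [0.06, -0.43, -0.04]]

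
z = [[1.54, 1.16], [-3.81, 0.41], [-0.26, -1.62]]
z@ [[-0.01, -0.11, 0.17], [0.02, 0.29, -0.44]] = [[0.01, 0.17, -0.25],  [0.05, 0.54, -0.83],  [-0.03, -0.44, 0.67]]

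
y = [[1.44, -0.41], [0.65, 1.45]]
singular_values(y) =[1.66, 1.42]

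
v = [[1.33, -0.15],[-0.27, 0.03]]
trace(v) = 1.36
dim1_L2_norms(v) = [1.34, 0.27]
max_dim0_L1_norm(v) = 1.6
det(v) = -0.00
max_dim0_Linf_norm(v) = 1.33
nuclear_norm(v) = 1.37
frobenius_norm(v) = 1.37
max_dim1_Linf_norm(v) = 1.33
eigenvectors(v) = [[0.98, 0.11],[-0.20, 0.99]]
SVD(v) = [[-0.98,0.20],[0.20,0.98]] @ diag([1.3657231809525627, 0.0004393276824821135]) @ [[-0.99, 0.11], [-0.11, -0.99]]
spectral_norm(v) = 1.37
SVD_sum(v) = [[1.33, -0.15], [-0.27, 0.03]] + [[-0.00, -0.00], [-0.00, -0.00]]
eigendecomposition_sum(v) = [[1.33, -0.15], [-0.27, 0.03]] + [[-0.0,-0.00],[-0.0,-0.0]]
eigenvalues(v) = [1.36, -0.0]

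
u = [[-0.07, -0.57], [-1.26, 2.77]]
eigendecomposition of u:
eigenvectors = [[-0.93, 0.18], [-0.38, -0.98]]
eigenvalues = [-0.3, 3.0]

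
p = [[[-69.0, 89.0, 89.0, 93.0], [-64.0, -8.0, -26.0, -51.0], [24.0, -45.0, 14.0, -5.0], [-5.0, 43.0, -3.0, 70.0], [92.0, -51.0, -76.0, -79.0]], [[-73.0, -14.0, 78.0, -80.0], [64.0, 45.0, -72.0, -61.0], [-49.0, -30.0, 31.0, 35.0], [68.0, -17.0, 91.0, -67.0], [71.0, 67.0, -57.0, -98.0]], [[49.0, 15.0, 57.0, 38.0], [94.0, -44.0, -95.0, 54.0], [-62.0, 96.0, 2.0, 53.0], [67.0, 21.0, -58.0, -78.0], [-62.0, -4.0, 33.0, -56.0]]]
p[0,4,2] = -76.0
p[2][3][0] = 67.0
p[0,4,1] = -51.0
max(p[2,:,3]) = 54.0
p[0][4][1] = -51.0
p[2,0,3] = 38.0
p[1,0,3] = -80.0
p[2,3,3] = -78.0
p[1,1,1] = 45.0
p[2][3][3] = -78.0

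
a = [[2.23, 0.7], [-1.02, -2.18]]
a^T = [[2.23, -1.02], [0.70, -2.18]]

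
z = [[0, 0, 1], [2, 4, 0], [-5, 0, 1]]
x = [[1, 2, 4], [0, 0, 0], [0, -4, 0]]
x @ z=[[-16, 8, 5], [0, 0, 0], [-8, -16, 0]]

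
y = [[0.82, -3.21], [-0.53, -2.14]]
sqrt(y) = [[1.00+0.20j, -0.93+1.32j], [(-0.15+0.22j), 0.14+1.42j]]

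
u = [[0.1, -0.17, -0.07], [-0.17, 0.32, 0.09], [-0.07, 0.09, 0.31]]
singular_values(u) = [0.49, 0.24, 0.01]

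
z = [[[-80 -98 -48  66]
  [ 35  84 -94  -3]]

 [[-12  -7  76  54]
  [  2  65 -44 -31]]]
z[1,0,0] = -12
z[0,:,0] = [-80, 35]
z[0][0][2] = -48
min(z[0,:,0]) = -80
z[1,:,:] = [[-12, -7, 76, 54], [2, 65, -44, -31]]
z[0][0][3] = 66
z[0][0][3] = 66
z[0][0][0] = -80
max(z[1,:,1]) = 65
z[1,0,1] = -7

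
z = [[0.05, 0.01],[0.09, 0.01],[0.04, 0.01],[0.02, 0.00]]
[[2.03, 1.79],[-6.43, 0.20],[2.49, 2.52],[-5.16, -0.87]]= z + [[1.98, 1.78], [-6.52, 0.19], [2.45, 2.51], [-5.18, -0.87]]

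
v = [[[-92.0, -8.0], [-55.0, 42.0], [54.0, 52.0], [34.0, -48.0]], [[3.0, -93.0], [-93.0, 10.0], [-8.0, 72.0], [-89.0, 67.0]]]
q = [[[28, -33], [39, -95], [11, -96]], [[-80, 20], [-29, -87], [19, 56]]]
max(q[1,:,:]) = 56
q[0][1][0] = 39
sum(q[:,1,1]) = -182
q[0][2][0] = 11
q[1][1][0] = -29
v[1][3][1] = 67.0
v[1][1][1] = 10.0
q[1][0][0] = -80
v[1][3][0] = -89.0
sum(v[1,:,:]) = -131.0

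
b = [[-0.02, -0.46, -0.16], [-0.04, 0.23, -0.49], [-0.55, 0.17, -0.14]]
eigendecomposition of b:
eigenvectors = [[(0.61+0j), (0.18-0.51j), 0.18+0.51j], [0.45+0.00j, -0.62+0.00j, -0.62-0.00j], [(0.65+0j), 0.08+0.57j, 0.08-0.57j]]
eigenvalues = [(-0.53+0j), (0.3+0.42j), (0.3-0.42j)]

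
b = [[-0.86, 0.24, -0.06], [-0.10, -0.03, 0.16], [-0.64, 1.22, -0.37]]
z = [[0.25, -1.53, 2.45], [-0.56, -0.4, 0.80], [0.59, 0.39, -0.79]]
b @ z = [[-0.38, 1.2, -1.87],  [0.09, 0.23, -0.40],  [-1.06, 0.35, -0.30]]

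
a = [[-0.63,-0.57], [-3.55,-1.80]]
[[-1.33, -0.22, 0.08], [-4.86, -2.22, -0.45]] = a@[[0.42, 0.97, 0.44],[1.87, -0.68, -0.62]]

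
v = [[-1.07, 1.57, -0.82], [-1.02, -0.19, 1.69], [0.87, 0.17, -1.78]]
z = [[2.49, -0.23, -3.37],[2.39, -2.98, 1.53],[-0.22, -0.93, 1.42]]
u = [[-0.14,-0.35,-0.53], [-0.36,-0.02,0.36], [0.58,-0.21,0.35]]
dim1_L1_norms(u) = [1.02, 0.74, 1.14]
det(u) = -0.17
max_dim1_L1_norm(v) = 3.46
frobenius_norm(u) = 1.09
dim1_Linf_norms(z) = [3.37, 2.98, 1.42]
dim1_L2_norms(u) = [0.65, 0.51, 0.71]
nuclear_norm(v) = 4.96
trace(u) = 0.19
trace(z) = 0.93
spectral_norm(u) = 0.81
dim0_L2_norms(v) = [1.72, 1.59, 2.59]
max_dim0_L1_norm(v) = 4.29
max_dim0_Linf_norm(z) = 3.37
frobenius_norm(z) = 6.12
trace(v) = -3.04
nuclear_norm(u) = 1.79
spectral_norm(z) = 4.38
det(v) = -0.59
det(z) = 3.56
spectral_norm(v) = 2.85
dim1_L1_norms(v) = [3.46, 2.9, 2.82]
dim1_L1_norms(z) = [6.09, 6.9, 2.57]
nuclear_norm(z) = 8.84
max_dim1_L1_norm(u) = 1.14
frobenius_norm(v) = 3.49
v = u @ z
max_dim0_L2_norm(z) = 3.96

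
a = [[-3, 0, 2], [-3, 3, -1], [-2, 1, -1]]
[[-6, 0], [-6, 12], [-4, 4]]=a @ [[2, 0], [0, 4], [0, 0]]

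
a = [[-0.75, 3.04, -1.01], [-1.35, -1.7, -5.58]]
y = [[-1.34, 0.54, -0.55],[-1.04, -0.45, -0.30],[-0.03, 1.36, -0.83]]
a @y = [[-2.13,-3.15,0.34], [3.74,-7.55,5.88]]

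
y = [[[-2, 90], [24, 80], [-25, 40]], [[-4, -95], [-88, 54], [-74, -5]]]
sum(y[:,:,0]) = -169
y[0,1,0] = 24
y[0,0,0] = -2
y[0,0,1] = 90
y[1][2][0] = -74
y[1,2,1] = -5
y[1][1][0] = -88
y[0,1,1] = 80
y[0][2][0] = -25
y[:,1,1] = [80, 54]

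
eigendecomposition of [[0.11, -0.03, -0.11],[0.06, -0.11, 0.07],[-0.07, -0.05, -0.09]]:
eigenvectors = [[0.94+0.00j,(-0.01+0.27j),(-0.01-0.27j)], [(0.14+0j),(0.78+0j),0.78-0.00j], [-0.31+0.00j,-0.06+0.56j,-0.06-0.56j]]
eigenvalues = [(0.14+0j), (-0.12+0.07j), (-0.12-0.07j)]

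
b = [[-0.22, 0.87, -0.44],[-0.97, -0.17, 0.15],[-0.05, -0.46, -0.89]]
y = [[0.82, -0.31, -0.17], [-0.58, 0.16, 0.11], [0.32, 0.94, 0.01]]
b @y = [[-0.83, -0.21, 0.13], [-0.65, 0.41, 0.15], [-0.06, -0.89, -0.05]]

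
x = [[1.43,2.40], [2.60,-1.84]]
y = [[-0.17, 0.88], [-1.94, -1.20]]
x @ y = [[-4.90, -1.62], [3.13, 4.5]]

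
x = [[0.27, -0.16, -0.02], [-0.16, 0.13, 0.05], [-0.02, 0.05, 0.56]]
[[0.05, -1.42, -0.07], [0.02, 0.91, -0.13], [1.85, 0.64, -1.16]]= x @ [[-0.89,  -4.58,  -2.1],  [-2.26,  1.02,  -2.89],  [3.47,  0.88,  -1.89]]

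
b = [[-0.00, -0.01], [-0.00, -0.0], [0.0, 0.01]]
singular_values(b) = [0.01, -0.0]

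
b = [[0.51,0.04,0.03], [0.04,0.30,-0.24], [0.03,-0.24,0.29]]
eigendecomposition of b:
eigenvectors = [[-0.11, 0.94, -0.32], [0.70, -0.16, -0.7], [0.71, 0.3, 0.64]]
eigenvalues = [0.05, 0.51, 0.54]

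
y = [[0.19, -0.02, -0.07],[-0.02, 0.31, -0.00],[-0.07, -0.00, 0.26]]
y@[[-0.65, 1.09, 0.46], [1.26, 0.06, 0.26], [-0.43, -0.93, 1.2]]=[[-0.12, 0.27, -0.0], [0.4, -0.00, 0.07], [-0.07, -0.32, 0.28]]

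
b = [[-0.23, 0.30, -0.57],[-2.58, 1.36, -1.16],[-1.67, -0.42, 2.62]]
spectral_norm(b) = 3.25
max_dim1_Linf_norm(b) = 2.62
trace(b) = 3.75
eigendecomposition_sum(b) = [[-0.01, 0.0, -0.00], [-0.02, 0.00, -0.00], [-0.01, 0.0, -0.0]] + [[-0.37, 0.14, -0.02],[-2.83, 1.08, -0.18],[-0.92, 0.35, -0.06]] + [[0.15,0.16,-0.54], [0.27,0.28,-0.97], [-0.74,-0.77,2.68]]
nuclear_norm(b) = 6.35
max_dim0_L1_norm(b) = 4.48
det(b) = -0.01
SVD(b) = [[-0.04, -0.22, -0.98], [-0.76, -0.63, 0.17], [-0.65, 0.74, -0.13]] @ diag([3.248563466721447, 3.0977305042851038, 0.0010608978683208884]) @ [[0.94, -0.24, -0.25], [0.14, -0.4, 0.91], [0.31, 0.89, 0.34]]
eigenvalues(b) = [-0.01, 0.64, 3.11]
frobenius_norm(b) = 4.49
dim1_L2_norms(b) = [0.68, 3.14, 3.14]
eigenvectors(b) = [[0.31, -0.12, -0.19], [0.89, -0.94, -0.34], [0.34, -0.31, 0.92]]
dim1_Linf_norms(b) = [0.57, 2.58, 2.62]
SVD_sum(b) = [[-0.14, 0.03, 0.04], [-2.31, 0.58, 0.61], [-1.99, 0.5, 0.53]] + [[-0.09, 0.27, -0.61], [-0.27, 0.78, -1.77], [0.32, -0.92, 2.09]] + [[-0.0, -0.00, -0.00], [0.0, 0.0, 0.0], [-0.0, -0.00, -0.0]]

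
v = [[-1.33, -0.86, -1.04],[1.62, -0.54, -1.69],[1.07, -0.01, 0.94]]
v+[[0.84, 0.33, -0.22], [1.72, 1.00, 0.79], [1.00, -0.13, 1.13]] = [[-0.49, -0.53, -1.26], [3.34, 0.46, -0.9], [2.07, -0.14, 2.07]]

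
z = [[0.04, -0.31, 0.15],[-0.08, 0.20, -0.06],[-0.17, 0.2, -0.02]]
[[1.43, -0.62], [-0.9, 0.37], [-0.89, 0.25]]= z @ [[0.59, 2.45], [-3.79, 3.61], [1.54, 2.66]]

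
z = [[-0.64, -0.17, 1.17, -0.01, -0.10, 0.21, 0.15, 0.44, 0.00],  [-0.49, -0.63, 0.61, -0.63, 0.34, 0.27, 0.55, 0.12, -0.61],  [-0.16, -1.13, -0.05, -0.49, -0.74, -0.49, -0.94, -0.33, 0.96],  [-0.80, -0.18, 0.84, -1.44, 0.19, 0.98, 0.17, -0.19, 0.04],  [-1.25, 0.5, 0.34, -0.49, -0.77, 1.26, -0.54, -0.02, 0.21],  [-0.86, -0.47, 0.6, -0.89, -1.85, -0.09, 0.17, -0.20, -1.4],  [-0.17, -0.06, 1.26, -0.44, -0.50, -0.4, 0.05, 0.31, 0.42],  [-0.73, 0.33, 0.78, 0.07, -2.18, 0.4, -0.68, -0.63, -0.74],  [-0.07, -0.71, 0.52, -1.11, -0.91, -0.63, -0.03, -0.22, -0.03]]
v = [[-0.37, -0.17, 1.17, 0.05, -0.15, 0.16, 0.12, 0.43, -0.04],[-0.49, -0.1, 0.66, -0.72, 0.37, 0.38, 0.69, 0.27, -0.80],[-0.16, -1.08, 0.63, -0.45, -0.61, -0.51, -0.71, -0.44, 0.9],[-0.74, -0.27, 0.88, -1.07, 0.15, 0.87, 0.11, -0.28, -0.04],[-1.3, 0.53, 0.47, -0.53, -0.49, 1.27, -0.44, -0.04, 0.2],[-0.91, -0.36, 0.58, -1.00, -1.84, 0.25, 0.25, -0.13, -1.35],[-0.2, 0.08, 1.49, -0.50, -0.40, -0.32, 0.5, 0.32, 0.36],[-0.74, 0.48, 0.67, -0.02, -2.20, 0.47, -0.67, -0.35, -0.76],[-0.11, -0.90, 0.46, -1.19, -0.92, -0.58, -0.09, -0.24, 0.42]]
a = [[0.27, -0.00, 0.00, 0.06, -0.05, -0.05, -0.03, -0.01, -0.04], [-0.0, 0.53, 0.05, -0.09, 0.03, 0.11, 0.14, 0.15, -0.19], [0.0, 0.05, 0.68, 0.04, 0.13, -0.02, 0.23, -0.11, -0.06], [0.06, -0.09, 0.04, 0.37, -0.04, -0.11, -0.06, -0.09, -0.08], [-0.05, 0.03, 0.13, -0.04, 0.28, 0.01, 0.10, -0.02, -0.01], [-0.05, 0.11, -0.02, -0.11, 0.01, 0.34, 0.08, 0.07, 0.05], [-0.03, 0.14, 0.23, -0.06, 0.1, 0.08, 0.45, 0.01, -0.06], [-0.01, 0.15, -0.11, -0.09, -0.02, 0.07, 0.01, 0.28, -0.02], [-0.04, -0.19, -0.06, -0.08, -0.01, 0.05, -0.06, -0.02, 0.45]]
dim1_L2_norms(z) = [1.44, 1.51, 2.06, 2.12, 2.16, 2.75, 1.58, 2.75, 1.81]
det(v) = 0.54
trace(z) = -4.23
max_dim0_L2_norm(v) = 3.17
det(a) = 0.00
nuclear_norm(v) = 14.32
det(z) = -0.00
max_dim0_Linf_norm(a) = 0.68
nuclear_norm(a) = 3.65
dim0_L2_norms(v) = [2.02, 1.65, 2.53, 2.19, 3.17, 1.88, 1.4, 0.91, 2.05]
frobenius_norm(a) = 1.47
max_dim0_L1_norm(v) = 7.13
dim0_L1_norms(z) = [5.17, 4.18, 6.17, 5.57, 7.58, 4.73, 3.28, 2.46, 4.41]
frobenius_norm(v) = 6.21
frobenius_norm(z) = 6.22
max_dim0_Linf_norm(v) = 2.2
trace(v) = -0.58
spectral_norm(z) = 4.38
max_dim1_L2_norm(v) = 2.76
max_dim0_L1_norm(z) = 7.58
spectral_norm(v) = 4.37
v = a + z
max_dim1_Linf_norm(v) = 2.2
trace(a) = 3.65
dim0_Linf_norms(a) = [0.27, 0.53, 0.68, 0.37, 0.28, 0.34, 0.45, 0.28, 0.45]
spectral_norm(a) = 0.96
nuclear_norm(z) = 14.23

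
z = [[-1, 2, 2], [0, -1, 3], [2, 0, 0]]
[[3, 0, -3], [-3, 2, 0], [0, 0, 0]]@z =[[-9, 6, 6], [3, -8, 0], [0, 0, 0]]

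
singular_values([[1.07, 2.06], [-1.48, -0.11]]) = [2.49, 1.18]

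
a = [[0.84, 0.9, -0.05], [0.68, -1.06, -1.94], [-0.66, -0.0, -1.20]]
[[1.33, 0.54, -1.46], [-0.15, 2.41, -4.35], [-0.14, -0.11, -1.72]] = a@[[0.60,1.17,-1.16], [0.91,-0.52,-0.43], [-0.21,-0.55,2.07]]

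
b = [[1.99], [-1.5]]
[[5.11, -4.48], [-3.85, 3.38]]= b @ [[2.57, -2.25]]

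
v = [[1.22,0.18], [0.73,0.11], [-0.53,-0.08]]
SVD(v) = [[-0.8, 0.59],[-0.48, -0.62],[0.35, 0.51]] @ diag([1.5339799891464234, 0.0023222614710206417]) @ [[-0.99,-0.15], [0.15,-0.99]]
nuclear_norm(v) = 1.54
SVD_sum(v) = [[1.22, 0.18], [0.73, 0.11], [-0.53, -0.08]] + [[0.0, -0.00], [-0.00, 0.0], [0.0, -0.00]]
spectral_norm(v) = 1.53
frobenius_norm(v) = 1.53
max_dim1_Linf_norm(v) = 1.22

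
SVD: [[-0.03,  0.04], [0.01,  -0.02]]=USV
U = [[-0.91, 0.4], [0.40, 0.91]]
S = [0.05, 0.0]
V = [[0.58,-0.82], [-0.82,-0.58]]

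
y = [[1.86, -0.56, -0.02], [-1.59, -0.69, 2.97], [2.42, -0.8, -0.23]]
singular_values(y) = [3.99, 2.5, 0.08]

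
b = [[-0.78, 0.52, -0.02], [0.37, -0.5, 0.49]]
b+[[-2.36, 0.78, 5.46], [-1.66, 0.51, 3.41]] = [[-3.14,1.3,5.44], [-1.29,0.01,3.90]]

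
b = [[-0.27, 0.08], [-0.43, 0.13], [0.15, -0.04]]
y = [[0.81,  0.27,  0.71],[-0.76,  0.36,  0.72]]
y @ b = [[-0.23, 0.07],[0.16, -0.04]]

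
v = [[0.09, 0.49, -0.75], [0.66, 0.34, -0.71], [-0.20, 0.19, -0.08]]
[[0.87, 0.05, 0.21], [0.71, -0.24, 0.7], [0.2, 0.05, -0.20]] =v @ [[-0.06,-0.62,0.78], [0.69,-0.59,-0.41], [-0.72,-0.52,-0.46]]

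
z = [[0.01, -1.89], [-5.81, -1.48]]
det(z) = -10.996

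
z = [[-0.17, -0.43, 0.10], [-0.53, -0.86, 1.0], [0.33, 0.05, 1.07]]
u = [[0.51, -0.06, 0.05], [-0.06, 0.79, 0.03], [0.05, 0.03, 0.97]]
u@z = [[-0.04, -0.17, 0.04], [-0.40, -0.65, 0.82], [0.30, 0.00, 1.07]]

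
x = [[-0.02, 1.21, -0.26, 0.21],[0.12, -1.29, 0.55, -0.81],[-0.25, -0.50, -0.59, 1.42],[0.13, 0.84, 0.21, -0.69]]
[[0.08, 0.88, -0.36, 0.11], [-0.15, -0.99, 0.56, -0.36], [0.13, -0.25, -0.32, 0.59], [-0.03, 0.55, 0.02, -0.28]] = x @ [[0.48, 0.07, 0.22, 0.29], [0.07, 0.69, -0.19, 0.00], [0.22, -0.19, 0.4, -0.09], [0.29, 0.0, -0.09, 0.43]]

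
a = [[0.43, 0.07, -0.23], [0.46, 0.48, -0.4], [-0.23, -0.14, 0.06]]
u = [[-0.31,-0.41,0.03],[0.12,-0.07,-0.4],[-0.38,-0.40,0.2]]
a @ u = [[-0.04, -0.09, -0.06],[0.07, -0.06, -0.26],[0.03, 0.08, 0.06]]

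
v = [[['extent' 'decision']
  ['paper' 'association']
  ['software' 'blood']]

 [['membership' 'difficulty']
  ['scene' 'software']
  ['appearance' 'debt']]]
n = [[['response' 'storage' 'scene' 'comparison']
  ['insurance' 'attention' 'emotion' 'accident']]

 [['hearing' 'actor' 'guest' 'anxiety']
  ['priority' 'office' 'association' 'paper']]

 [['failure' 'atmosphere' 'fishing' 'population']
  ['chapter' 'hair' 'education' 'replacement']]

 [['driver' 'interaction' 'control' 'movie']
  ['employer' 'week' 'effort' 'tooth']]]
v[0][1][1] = 'association'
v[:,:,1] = [['decision', 'association', 'blood'], ['difficulty', 'software', 'debt']]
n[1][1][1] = 'office'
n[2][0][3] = 'population'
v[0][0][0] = 'extent'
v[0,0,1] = 'decision'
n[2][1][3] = 'replacement'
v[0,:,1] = ['decision', 'association', 'blood']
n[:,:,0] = [['response', 'insurance'], ['hearing', 'priority'], ['failure', 'chapter'], ['driver', 'employer']]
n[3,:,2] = ['control', 'effort']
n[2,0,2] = 'fishing'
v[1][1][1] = 'software'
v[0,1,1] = 'association'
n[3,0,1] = 'interaction'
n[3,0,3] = 'movie'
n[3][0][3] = 'movie'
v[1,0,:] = ['membership', 'difficulty']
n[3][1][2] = 'effort'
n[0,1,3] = 'accident'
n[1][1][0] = 'priority'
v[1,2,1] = 'debt'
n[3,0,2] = 'control'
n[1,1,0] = 'priority'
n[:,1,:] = [['insurance', 'attention', 'emotion', 'accident'], ['priority', 'office', 'association', 'paper'], ['chapter', 'hair', 'education', 'replacement'], ['employer', 'week', 'effort', 'tooth']]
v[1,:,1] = ['difficulty', 'software', 'debt']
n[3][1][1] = 'week'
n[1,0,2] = 'guest'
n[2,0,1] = 'atmosphere'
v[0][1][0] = 'paper'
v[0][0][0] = 'extent'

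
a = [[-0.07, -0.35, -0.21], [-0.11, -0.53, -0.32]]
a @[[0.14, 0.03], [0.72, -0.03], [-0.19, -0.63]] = [[-0.22, 0.14],[-0.34, 0.21]]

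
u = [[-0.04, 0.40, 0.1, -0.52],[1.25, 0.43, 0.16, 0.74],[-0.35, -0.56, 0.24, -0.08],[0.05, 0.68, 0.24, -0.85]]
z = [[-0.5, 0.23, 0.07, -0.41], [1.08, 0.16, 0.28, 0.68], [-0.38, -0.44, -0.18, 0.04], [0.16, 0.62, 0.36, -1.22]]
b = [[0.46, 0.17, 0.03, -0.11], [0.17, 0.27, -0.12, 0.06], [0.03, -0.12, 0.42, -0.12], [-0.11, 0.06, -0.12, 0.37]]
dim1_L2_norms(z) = [0.69, 1.32, 0.61, 1.42]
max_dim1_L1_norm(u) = 2.58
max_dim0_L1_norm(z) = 2.35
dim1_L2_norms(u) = [0.66, 1.52, 0.71, 1.12]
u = z + b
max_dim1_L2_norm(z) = 1.42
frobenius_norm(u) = 2.12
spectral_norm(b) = 0.59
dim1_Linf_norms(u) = [0.52, 1.25, 0.56, 0.85]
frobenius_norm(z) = 2.15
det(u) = 0.00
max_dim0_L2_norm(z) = 1.46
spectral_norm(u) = 1.62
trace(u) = -0.22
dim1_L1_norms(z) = [1.21, 2.2, 1.04, 2.36]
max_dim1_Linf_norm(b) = 0.46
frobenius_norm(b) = 0.86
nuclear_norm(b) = 1.52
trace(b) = 1.52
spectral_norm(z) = 1.66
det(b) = 0.01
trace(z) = -1.74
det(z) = 0.06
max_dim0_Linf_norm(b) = 0.46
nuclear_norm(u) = 3.34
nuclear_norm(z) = 3.37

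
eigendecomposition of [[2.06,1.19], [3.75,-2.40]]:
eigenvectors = [[0.82, -0.22], [0.58, 0.98]]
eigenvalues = [2.9, -3.24]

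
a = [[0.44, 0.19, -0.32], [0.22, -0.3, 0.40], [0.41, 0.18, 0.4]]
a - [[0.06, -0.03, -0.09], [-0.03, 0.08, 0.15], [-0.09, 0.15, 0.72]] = [[0.38, 0.22, -0.23], [0.25, -0.38, 0.25], [0.5, 0.03, -0.32]]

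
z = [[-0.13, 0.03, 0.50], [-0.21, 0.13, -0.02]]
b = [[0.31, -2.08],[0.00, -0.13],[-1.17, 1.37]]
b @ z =[[0.4, -0.26, 0.20],[0.03, -0.02, 0.0],[-0.14, 0.14, -0.61]]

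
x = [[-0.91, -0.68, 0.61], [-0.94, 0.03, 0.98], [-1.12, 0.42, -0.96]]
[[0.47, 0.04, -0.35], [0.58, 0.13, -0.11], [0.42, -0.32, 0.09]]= x @ [[-0.47, 0.1, 0.09], [0.07, 0.02, 0.36], [0.14, 0.23, -0.04]]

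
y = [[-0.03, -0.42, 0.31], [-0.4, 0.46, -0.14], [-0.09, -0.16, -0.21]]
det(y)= 0.066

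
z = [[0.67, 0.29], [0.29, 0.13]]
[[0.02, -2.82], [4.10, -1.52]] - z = [[-0.65, -3.11], [3.81, -1.65]]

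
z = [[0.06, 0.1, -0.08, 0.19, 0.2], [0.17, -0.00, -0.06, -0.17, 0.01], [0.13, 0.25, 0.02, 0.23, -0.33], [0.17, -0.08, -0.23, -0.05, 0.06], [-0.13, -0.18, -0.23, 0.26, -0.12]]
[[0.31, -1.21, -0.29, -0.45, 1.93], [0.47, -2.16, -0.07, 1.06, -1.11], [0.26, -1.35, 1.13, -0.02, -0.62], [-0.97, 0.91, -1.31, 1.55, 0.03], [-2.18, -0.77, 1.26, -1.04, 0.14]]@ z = [[-0.55, -0.35, -0.3, 0.72, -0.11],  [-0.02, 0.14, 0.10, 0.10, 0.29],  [0.01, 0.42, 0.23, 0.38, -0.26],  [0.19, -0.55, -0.37, -0.71, 0.34],  [-0.29, 0.15, 0.45, 0.09, -0.94]]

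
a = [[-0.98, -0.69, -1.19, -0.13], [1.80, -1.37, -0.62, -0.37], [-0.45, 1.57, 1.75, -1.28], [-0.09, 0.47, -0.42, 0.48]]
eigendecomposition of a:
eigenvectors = [[-0.29+0.00j, (-0.28-0.23j), -0.28+0.23j, (0.27+0j)], [0.74+0.00j, (-0.7+0j), -0.70-0.00j, 0.28+0.00j], [-0.52+0.00j, 0.36+0.36j, (0.36-0.36j), -0.86+0.00j], [(-0.3+0j), (0.11+0.34j), 0.11-0.34j, (0.33+0j)]]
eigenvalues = [(-1.48+0j), (-0.26+1.09j), (-0.26-1.09j), (1.88+0j)]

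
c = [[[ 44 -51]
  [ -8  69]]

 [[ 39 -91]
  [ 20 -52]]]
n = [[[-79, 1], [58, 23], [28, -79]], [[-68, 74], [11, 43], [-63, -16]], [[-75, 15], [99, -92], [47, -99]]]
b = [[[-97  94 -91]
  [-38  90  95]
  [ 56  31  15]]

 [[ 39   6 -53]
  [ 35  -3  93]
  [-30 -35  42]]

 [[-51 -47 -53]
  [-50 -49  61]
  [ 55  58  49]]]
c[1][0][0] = 39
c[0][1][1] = 69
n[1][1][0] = 11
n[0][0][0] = -79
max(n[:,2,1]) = -16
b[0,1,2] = 95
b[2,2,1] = 58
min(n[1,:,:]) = -68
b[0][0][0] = -97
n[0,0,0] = -79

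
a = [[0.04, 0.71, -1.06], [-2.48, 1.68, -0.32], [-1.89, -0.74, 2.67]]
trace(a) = 4.39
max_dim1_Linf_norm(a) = 2.67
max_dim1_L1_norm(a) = 5.3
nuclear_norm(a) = 6.59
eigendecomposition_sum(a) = [[-0.0, 0.0, -0.00], [-0.00, 0.00, -0.0], [-0.00, 0.00, -0.00]] + [[-0.07,0.07,-0.04], [-2.35,2.34,-1.38], [-1.48,1.47,-0.87]] + [[0.12, 0.64, -1.02], [-0.12, -0.66, 1.06], [-0.40, -2.22, 3.54]]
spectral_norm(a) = 3.66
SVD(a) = [[-0.20,-0.36,0.91], [0.46,-0.86,-0.24], [0.87,0.37,0.33]] @ diag([3.659097067077446, 2.9264496789538734, 0.0009644977927876327]) @ [[-0.76,-0.0,0.65],[0.48,-0.67,0.56],[-0.44,-0.74,-0.51]]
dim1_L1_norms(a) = [1.81, 4.48, 5.3]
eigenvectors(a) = [[0.44,-0.03,-0.27], [0.74,-0.85,0.28], [0.51,-0.53,0.92]]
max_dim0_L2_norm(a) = 3.12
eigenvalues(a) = [-0.0, 1.4, 2.99]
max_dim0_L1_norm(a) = 4.41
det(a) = -0.01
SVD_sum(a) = [[0.55, 0.0, -0.47], [-1.27, -0.01, 1.08], [-2.41, -0.02, 2.07]] + [[-0.51,0.71,-0.59], [-1.22,1.69,-1.4], [0.52,-0.72,0.60]] + [[-0.0, -0.00, -0.00], [0.0, 0.00, 0.00], [-0.0, -0.0, -0.0]]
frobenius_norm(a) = 4.69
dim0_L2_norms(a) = [3.12, 1.97, 2.89]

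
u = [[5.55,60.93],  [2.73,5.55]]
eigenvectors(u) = [[0.98, -0.98], [0.21, 0.21]]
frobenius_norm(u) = 61.49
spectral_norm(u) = 61.45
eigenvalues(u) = [18.45, -7.35]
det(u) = -135.54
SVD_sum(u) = [[5.76,  60.91],  [0.54,  5.76]] + [[-0.21,0.02], [2.19,-0.21]]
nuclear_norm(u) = 63.66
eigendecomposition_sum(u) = [[9.22, 43.57], [1.95, 9.22]] + [[-3.67, 17.36], [0.78, -3.67]]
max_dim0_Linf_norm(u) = 60.93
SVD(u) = [[-1.0,-0.09], [-0.09,1.0]] @ diag([61.45452531265268, 2.2054746873473094]) @ [[-0.09, -1.00], [1.00, -0.09]]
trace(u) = 11.10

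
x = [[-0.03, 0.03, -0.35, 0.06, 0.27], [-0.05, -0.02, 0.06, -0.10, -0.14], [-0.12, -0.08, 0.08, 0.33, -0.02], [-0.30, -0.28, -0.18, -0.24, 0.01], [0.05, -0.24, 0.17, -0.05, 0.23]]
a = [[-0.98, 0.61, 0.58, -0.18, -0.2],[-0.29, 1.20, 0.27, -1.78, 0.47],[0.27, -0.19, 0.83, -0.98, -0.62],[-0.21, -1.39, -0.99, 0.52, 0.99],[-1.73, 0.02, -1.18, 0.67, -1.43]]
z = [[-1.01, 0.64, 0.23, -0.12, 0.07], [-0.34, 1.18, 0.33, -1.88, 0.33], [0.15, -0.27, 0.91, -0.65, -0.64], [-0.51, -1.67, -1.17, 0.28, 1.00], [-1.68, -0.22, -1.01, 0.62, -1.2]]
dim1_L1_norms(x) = [0.74, 0.37, 0.63, 1.01, 0.74]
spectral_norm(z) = 3.10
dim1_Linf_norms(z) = [1.01, 1.88, 0.91, 1.67, 1.68]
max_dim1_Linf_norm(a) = 1.78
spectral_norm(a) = 3.07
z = a + x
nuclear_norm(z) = 8.95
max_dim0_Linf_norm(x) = 0.35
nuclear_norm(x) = 1.74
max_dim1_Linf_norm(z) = 1.88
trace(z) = 0.16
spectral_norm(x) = 0.55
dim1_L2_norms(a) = [1.32, 2.23, 1.46, 2.05, 2.62]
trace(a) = 0.14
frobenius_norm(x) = 0.88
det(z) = -9.22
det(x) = 0.00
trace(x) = 0.02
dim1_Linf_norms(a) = [0.98, 1.78, 0.98, 1.39, 1.73]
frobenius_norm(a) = 4.47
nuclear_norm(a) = 8.95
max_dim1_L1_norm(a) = 5.03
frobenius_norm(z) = 4.44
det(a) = -9.43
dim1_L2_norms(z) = [1.23, 2.29, 1.32, 2.34, 2.39]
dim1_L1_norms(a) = [2.55, 4.01, 2.89, 4.1, 5.03]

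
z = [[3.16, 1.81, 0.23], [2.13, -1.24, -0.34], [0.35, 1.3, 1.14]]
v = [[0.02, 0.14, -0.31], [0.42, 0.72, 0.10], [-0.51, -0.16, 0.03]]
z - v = [[3.14, 1.67, 0.54], [1.71, -1.96, -0.44], [0.86, 1.46, 1.11]]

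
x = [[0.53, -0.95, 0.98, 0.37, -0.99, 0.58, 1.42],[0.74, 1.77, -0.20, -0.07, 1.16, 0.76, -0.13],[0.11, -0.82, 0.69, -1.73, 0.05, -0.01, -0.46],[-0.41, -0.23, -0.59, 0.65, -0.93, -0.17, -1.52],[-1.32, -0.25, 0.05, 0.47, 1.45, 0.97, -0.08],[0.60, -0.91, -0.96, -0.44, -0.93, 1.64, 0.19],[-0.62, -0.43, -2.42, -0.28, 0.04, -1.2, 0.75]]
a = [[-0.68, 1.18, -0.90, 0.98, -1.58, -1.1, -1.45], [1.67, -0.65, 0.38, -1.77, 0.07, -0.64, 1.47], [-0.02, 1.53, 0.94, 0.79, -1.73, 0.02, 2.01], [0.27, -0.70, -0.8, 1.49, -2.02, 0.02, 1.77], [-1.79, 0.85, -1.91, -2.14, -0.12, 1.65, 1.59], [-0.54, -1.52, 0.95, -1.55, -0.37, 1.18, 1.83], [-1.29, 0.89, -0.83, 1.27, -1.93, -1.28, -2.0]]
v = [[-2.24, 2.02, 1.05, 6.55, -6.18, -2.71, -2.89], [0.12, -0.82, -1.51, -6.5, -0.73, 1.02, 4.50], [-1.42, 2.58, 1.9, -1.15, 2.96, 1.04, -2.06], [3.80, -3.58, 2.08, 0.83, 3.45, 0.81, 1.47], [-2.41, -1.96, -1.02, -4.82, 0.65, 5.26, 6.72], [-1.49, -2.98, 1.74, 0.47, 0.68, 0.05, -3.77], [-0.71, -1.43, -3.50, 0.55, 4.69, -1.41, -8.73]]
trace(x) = 7.48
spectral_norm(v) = 16.15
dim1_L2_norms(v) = [10.34, 8.19, 5.26, 6.86, 10.35, 5.39, 10.74]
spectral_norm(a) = 6.00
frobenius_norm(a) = 9.07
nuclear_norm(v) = 47.68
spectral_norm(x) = 3.22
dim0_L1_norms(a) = [6.26, 7.32, 6.71, 9.99, 7.82, 5.89, 12.12]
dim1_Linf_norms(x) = [1.42, 1.77, 1.73, 1.52, 1.45, 1.64, 2.42]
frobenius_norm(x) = 6.27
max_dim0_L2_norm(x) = 2.93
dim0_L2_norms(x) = [1.87, 2.42, 2.93, 2.01, 2.48, 2.45, 2.27]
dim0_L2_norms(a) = [2.91, 2.91, 2.78, 3.94, 3.67, 2.72, 4.62]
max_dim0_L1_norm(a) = 12.12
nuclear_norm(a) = 20.31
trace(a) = 0.16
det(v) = -75.12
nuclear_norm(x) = 15.07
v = x @ a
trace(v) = -8.36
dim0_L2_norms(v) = [5.48, 6.24, 5.26, 10.53, 9.07, 6.31, 13.06]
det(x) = -0.22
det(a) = -81.95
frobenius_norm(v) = 22.37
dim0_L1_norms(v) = [12.19, 15.37, 12.8, 20.87, 19.34, 12.3, 30.14]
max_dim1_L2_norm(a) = 4.17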